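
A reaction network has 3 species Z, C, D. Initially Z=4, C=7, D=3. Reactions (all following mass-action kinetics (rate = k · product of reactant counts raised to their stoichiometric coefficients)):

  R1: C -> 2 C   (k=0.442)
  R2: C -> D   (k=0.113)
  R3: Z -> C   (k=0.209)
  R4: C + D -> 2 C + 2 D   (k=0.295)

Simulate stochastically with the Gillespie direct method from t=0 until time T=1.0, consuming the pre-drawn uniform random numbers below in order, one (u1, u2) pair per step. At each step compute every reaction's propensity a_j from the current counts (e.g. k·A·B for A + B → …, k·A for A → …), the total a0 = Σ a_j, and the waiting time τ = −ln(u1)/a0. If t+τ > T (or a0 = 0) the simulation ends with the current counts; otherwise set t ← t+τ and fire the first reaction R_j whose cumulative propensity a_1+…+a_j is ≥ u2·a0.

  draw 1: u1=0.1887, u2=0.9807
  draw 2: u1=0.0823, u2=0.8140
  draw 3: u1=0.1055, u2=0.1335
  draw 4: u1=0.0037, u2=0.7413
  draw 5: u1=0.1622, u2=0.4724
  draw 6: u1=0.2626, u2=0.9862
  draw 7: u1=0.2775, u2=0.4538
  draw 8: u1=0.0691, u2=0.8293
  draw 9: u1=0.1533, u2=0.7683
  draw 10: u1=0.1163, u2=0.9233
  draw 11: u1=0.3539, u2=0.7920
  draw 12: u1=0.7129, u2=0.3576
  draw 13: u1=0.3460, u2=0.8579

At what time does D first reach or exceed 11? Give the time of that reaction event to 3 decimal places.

Threshold first reached at t = 0.942

t=0.000: Z=4 C=7 D=3
Draw 1: a1=3.094, a2=0.791, a3=0.836, a4=6.195, a0=10.916; τ=−ln(0.1887)/10.916=0.153 → t=0.153; u2·a0=0.9807·10.916=10.705; a1+…+a3=4.721 < 10.705 ≤ a1+…+a4=10.916 → R4 fires; Z=4 C=8 D=4
Draw 2: a1=3.536, a2=0.904, a3=0.836, a4=9.440, a0=14.716; τ=−ln(0.0823)/14.716=0.170 → t=0.322; u2·a0=0.8140·14.716=11.979; a1+…+a3=5.276 < 11.979 ≤ a1+…+a4=14.716 → R4 fires; Z=4 C=9 D=5
Draw 3: a1=3.978, a2=1.017, a3=0.836, a4=13.275, a0=19.106; τ=−ln(0.1055)/19.106=0.118 → t=0.440; u2·a0=0.1335·19.106=2.551 ≤ a1=3.978 → R1 fires; Z=4 C=10 D=5
Draw 4: a1=4.420, a2=1.130, a3=0.836, a4=14.750, a0=21.136; τ=−ln(0.0037)/21.136=0.265 → t=0.705; u2·a0=0.7413·21.136=15.668; a1+…+a3=6.386 < 15.668 ≤ a1+…+a4=21.136 → R4 fires; Z=4 C=11 D=6
Draw 5: a1=4.862, a2=1.243, a3=0.836, a4=19.470, a0=26.411; τ=−ln(0.1622)/26.411=0.069 → t=0.774; u2·a0=0.4724·26.411=12.477; a1+…+a3=6.941 < 12.477 ≤ a1+…+a4=26.411 → R4 fires; Z=4 C=12 D=7
Draw 6: a1=5.304, a2=1.356, a3=0.836, a4=24.780, a0=32.276; τ=−ln(0.2626)/32.276=0.041 → t=0.815; u2·a0=0.9862·32.276=31.831; a1+…+a3=7.496 < 31.831 ≤ a1+…+a4=32.276 → R4 fires; Z=4 C=13 D=8
Draw 7: a1=5.746, a2=1.469, a3=0.836, a4=30.680, a0=38.731; τ=−ln(0.2775)/38.731=0.033 → t=0.849; u2·a0=0.4538·38.731=17.576; a1+…+a3=8.051 < 17.576 ≤ a1+…+a4=38.731 → R4 fires; Z=4 C=14 D=9
Draw 8: a1=6.188, a2=1.582, a3=0.836, a4=37.170, a0=45.776; τ=−ln(0.0691)/45.776=0.058 → t=0.907; u2·a0=0.8293·45.776=37.962; a1+…+a3=8.606 < 37.962 ≤ a1+…+a4=45.776 → R4 fires; Z=4 C=15 D=10
Draw 9: a1=6.630, a2=1.695, a3=0.836, a4=44.250, a0=53.411; τ=−ln(0.1533)/53.411=0.035 → t=0.942; u2·a0=0.7683·53.411=41.036; a1+…+a3=9.161 < 41.036 ≤ a1+…+a4=53.411 → R4 fires; Z=4 C=16 D=11
Draw 10: a1=7.072, a2=1.808, a3=0.836, a4=51.920, a0=61.636; τ=−ln(0.1163)/61.636=0.035 → t=0.977; u2·a0=0.9233·61.636=56.909; a1+…+a3=9.716 < 56.909 ≤ a1+…+a4=61.636 → R4 fires; Z=4 C=17 D=12
Draw 11: a1=7.514, a2=1.921, a3=0.836, a4=60.180, a0=70.451; τ=−ln(0.3539)/70.451=0.015 → t=0.992; u2·a0=0.7920·70.451=55.797; a1+…+a3=10.271 < 55.797 ≤ a1+…+a4=70.451 → R4 fires; Z=4 C=18 D=13
Draw 12: a1=7.956, a2=2.034, a3=0.836, a4=69.030, a0=79.856; τ=−ln(0.7129)/79.856=0.004 → t=0.996; u2·a0=0.3576·79.856=28.557; a1+…+a3=10.826 < 28.557 ≤ a1+…+a4=79.856 → R4 fires; Z=4 C=19 D=14
Draw 13: a1=8.398, a2=2.147, a3=0.836, a4=78.470, a0=89.851; τ=−ln(0.3460)/89.851=0.012 → t=1.008 > T=1.0: stop.
D first becomes ≥ 11 when it reaches 11 at the event at t=0.942.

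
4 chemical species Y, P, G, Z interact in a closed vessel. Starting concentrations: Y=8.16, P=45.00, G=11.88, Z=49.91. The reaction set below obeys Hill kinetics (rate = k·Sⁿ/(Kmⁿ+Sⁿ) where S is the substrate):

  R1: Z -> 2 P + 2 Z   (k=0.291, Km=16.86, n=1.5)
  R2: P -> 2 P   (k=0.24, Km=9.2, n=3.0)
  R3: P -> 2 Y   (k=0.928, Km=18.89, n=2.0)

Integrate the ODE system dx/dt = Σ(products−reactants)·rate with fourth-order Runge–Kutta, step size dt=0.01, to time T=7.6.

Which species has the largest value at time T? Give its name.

Dominant species at T: Z

RK4 with dt=0.01: 760 steps to T=7.6. Trajectory (selected grid times):
t=0.00: Y=8.16 P=45.00 G=11.88 Z=49.91
t=0.84: Y=9.49 P=44.95 G=11.88 Z=50.11
t=1.69: Y=10.83 P=44.89 G=11.88 Z=50.32
t=2.53: Y=12.15 P=44.84 G=11.88 Z=50.53
t=3.38: Y=13.49 P=44.79 G=11.88 Z=50.73
t=4.22: Y=14.81 P=44.74 G=11.88 Z=50.94
t=5.07: Y=16.15 P=44.68 G=11.88 Z=51.15
t=5.91: Y=17.47 P=44.63 G=11.88 Z=51.35
t=6.76: Y=18.81 P=44.58 G=11.88 Z=51.56
t=7.60: Y=20.13 P=44.54 G=11.88 Z=51.77
At T=7.6: Y=20.13 P=44.54 G=11.88 Z=51.77; the largest is Z.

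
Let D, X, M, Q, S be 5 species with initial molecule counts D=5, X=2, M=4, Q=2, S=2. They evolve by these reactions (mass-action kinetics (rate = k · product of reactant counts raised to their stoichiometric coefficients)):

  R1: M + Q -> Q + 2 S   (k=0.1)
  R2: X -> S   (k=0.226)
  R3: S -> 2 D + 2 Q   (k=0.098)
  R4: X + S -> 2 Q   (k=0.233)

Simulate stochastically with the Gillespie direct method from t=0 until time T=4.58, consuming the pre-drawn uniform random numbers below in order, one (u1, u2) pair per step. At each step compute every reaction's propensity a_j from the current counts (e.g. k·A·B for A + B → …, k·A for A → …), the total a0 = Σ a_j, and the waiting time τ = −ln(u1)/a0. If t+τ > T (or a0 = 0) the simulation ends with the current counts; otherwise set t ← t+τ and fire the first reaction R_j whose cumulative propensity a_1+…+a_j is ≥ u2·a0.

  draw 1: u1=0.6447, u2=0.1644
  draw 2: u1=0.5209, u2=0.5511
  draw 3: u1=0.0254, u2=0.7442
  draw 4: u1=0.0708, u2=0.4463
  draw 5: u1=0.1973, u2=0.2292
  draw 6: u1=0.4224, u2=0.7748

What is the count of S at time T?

t=0.000: D=5 X=2 M=4 Q=2 S=2
Draw 1: a1=0.800, a2=0.452, a3=0.196, a4=0.932, a0=2.380; τ=−ln(0.6447)/2.380=0.184 → t=0.184; u2·a0=0.1644·2.380=0.391 ≤ a1=0.800 → R1 fires; D=5 X=2 M=3 Q=2 S=4
Draw 2: a1=0.600, a2=0.452, a3=0.392, a4=1.864, a0=3.308; τ=−ln(0.5209)/3.308=0.197 → t=0.382; u2·a0=0.5511·3.308=1.823; a1+…+a3=1.444 < 1.823 ≤ a1+…+a4=3.308 → R4 fires; D=5 X=1 M=3 Q=4 S=3
Draw 3: a1=1.200, a2=0.226, a3=0.294, a4=0.699, a0=2.419; τ=−ln(0.0254)/2.419=1.518 → t=1.900; u2·a0=0.7442·2.419=1.800; a1+…+a3=1.720 < 1.800 ≤ a1+…+a4=2.419 → R4 fires; D=5 X=0 M=3 Q=6 S=2
Draw 4: a1=1.800, a2=0.000, a3=0.196, a4=0.000, a0=1.996; τ=−ln(0.0708)/1.996=1.327 → t=3.227; u2·a0=0.4463·1.996=0.891 ≤ a1=1.800 → R1 fires; D=5 X=0 M=2 Q=6 S=4
Draw 5: a1=1.200, a2=0.000, a3=0.392, a4=0.000, a0=1.592; τ=−ln(0.1973)/1.592=1.019 → t=4.246; u2·a0=0.2292·1.592=0.365 ≤ a1=1.200 → R1 fires; D=5 X=0 M=1 Q=6 S=6
Draw 6: a1=0.600, a2=0.000, a3=0.588, a4=0.000, a0=1.188; τ=−ln(0.4224)/1.188=0.725 → t=4.972 > T=4.58: stop.
Read off S at T=4.58: 6

S at T = 6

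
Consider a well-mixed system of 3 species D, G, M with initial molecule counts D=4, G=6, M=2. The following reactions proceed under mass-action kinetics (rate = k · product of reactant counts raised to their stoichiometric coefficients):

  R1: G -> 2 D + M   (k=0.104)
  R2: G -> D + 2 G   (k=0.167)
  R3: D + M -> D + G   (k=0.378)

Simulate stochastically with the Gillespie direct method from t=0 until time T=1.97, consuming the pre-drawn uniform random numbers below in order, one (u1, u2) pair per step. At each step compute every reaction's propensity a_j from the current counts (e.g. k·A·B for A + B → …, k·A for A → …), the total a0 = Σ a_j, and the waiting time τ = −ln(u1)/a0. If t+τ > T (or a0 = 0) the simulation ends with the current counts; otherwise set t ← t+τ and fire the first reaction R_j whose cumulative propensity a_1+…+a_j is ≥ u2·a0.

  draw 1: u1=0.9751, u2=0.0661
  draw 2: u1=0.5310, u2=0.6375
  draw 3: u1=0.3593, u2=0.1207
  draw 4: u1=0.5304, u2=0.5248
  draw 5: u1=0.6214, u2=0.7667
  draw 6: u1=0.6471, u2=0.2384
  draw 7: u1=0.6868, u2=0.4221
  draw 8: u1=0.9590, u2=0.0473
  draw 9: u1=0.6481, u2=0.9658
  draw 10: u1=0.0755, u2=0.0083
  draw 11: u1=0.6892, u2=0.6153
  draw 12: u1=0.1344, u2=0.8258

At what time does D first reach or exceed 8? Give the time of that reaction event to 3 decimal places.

t=0.000: D=4 G=6 M=2
Draw 1: a1=0.624, a2=1.002, a3=3.024, a0=4.650; τ=−ln(0.9751)/4.650=0.005 → t=0.005; u2·a0=0.0661·4.650=0.307 ≤ a1=0.624 → R1 fires; D=6 G=5 M=3
Draw 2: a1=0.520, a2=0.835, a3=6.804, a0=8.159; τ=−ln(0.5310)/8.159=0.078 → t=0.083; u2·a0=0.6375·8.159=5.201; a1+a2=1.355 < 5.201 ≤ a1+…+a3=8.159 → R3 fires; D=6 G=6 M=2
Draw 3: a1=0.624, a2=1.002, a3=4.536, a0=6.162; τ=−ln(0.3593)/6.162=0.166 → t=0.249; u2·a0=0.1207·6.162=0.744; a1=0.624 < 0.744 ≤ a1+a2=1.626 → R2 fires; D=7 G=7 M=2
Draw 4: a1=0.728, a2=1.169, a3=5.292, a0=7.189; τ=−ln(0.5304)/7.189=0.088 → t=0.337; u2·a0=0.5248·7.189=3.773; a1+a2=1.897 < 3.773 ≤ a1+…+a3=7.189 → R3 fires; D=7 G=8 M=1
Draw 5: a1=0.832, a2=1.336, a3=2.646, a0=4.814; τ=−ln(0.6214)/4.814=0.099 → t=0.436; u2·a0=0.7667·4.814=3.691; a1+a2=2.168 < 3.691 ≤ a1+…+a3=4.814 → R3 fires; D=7 G=9 M=0
Draw 6: a1=0.936, a2=1.503, a3=0.000, a0=2.439; τ=−ln(0.6471)/2.439=0.178 → t=0.615; u2·a0=0.2384·2.439=0.581 ≤ a1=0.936 → R1 fires; D=9 G=8 M=1
Draw 7: a1=0.832, a2=1.336, a3=3.402, a0=5.570; τ=−ln(0.6868)/5.570=0.067 → t=0.682; u2·a0=0.4221·5.570=2.351; a1+a2=2.168 < 2.351 ≤ a1+…+a3=5.570 → R3 fires; D=9 G=9 M=0
Draw 8: a1=0.936, a2=1.503, a3=0.000, a0=2.439; τ=−ln(0.9590)/2.439=0.017 → t=0.699; u2·a0=0.0473·2.439=0.115 ≤ a1=0.936 → R1 fires; D=11 G=8 M=1
Draw 9: a1=0.832, a2=1.336, a3=4.158, a0=6.326; τ=−ln(0.6481)/6.326=0.069 → t=0.768; u2·a0=0.9658·6.326=6.110; a1+a2=2.168 < 6.110 ≤ a1+…+a3=6.326 → R3 fires; D=11 G=9 M=0
Draw 10: a1=0.936, a2=1.503, a3=0.000, a0=2.439; τ=−ln(0.0755)/2.439=1.059 → t=1.827; u2·a0=0.0083·2.439=0.020 ≤ a1=0.936 → R1 fires; D=13 G=8 M=1
Draw 11: a1=0.832, a2=1.336, a3=4.914, a0=7.082; τ=−ln(0.6892)/7.082=0.053 → t=1.880; u2·a0=0.6153·7.082=4.358; a1+a2=2.168 < 4.358 ≤ a1+…+a3=7.082 → R3 fires; D=13 G=9 M=0
Draw 12: a1=0.936, a2=1.503, a3=0.000, a0=2.439; τ=−ln(0.1344)/2.439=0.823 → t=2.702 > T=1.97: stop.
D first becomes ≥ 8 when it reaches 9 at the event at t=0.615.

Threshold first reached at t = 0.615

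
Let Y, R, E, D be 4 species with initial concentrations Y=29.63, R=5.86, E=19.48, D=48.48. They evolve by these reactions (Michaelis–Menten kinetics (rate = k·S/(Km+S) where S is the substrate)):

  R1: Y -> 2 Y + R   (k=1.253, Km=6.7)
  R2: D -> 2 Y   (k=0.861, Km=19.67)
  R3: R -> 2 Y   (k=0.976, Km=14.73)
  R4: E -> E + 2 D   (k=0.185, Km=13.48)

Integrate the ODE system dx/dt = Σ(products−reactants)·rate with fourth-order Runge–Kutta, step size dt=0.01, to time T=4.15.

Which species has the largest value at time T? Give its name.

Dominant species at T: D

RK4 with dt=0.01: 415 steps to T=4.15. Trajectory (selected grid times):
t=0.00: Y=29.63 R=5.86 E=19.48 D=48.48
t=0.46: Y=30.93 R=6.20 E=19.48 D=48.30
t=0.92: Y=32.24 R=6.54 E=19.48 D=48.12
t=1.38: Y=33.56 R=6.88 E=19.48 D=47.94
t=1.84: Y=34.89 R=7.22 E=19.48 D=47.76
t=2.31: Y=36.27 R=7.56 E=19.48 D=47.57
t=2.77: Y=37.62 R=7.89 E=19.48 D=47.39
t=3.23: Y=38.99 R=8.22 E=19.48 D=47.22
t=3.69: Y=40.37 R=8.55 E=19.48 D=47.04
t=4.15: Y=41.76 R=8.88 E=19.48 D=46.86
At T=4.15: Y=41.76 R=8.88 E=19.48 D=46.86; the largest is D.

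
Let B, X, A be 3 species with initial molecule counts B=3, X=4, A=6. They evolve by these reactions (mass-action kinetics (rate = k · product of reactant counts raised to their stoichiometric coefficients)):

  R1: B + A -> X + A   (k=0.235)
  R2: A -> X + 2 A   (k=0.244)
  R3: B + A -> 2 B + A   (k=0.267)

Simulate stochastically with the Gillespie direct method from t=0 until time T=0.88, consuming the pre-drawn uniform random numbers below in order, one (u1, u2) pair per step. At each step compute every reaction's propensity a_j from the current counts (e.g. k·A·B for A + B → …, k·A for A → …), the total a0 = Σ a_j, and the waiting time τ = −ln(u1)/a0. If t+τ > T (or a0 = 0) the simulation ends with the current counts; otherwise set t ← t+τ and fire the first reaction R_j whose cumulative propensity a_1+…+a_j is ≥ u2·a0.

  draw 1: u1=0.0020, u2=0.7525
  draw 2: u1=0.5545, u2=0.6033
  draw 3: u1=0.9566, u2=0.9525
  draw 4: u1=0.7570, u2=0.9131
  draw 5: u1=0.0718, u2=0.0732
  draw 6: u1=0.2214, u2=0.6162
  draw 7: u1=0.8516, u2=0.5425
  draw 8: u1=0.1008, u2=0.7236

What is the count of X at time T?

t=0.000: B=3 X=4 A=6
Draw 1: a1=4.230, a2=1.464, a3=4.806, a0=10.500; τ=−ln(0.0020)/10.500=0.592 → t=0.592; u2·a0=0.7525·10.500=7.901; a1+a2=5.694 < 7.901 ≤ a1+…+a3=10.500 → R3 fires; B=4 X=4 A=6
Draw 2: a1=5.640, a2=1.464, a3=6.408, a0=13.512; τ=−ln(0.5545)/13.512=0.044 → t=0.636; u2·a0=0.6033·13.512=8.152; a1+a2=7.104 < 8.152 ≤ a1+…+a3=13.512 → R3 fires; B=5 X=4 A=6
Draw 3: a1=7.050, a2=1.464, a3=8.010, a0=16.524; τ=−ln(0.9566)/16.524=0.003 → t=0.638; u2·a0=0.9525·16.524=15.739; a1+a2=8.514 < 15.739 ≤ a1+…+a3=16.524 → R3 fires; B=6 X=4 A=6
Draw 4: a1=8.460, a2=1.464, a3=9.612, a0=19.536; τ=−ln(0.7570)/19.536=0.014 → t=0.652; u2·a0=0.9131·19.536=17.838; a1+a2=9.924 < 17.838 ≤ a1+…+a3=19.536 → R3 fires; B=7 X=4 A=6
Draw 5: a1=9.870, a2=1.464, a3=11.214, a0=22.548; τ=−ln(0.0718)/22.548=0.117 → t=0.769; u2·a0=0.0732·22.548=1.651 ≤ a1=9.870 → R1 fires; B=6 X=5 A=6
Draw 6: a1=8.460, a2=1.464, a3=9.612, a0=19.536; τ=−ln(0.2214)/19.536=0.077 → t=0.846; u2·a0=0.6162·19.536=12.038; a1+a2=9.924 < 12.038 ≤ a1+…+a3=19.536 → R3 fires; B=7 X=5 A=6
Draw 7: a1=9.870, a2=1.464, a3=11.214, a0=22.548; τ=−ln(0.8516)/22.548=0.007 → t=0.854; u2·a0=0.5425·22.548=12.232; a1+a2=11.334 < 12.232 ≤ a1+…+a3=22.548 → R3 fires; B=8 X=5 A=6
Draw 8: a1=11.280, a2=1.464, a3=12.816, a0=25.560; τ=−ln(0.1008)/25.560=0.090 → t=0.943 > T=0.88: stop.
Read off X at T=0.88: 5

X at T = 5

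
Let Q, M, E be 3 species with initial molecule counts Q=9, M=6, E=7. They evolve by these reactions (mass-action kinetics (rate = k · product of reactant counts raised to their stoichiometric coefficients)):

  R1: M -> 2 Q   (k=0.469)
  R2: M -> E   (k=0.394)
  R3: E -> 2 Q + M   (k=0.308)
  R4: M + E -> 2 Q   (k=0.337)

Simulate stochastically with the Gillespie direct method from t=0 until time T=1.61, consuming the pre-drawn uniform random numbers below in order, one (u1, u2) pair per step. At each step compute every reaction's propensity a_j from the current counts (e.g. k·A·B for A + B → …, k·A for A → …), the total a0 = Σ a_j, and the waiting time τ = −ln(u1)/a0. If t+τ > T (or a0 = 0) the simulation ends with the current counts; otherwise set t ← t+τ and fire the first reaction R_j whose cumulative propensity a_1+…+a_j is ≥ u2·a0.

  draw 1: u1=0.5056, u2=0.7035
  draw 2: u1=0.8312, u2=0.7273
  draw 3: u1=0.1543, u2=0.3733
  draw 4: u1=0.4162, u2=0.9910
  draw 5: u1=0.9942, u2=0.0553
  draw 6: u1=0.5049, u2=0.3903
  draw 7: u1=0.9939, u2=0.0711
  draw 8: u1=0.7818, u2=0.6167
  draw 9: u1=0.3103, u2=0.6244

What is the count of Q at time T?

Q at T = 23

t=0.000: Q=9 M=6 E=7
Draw 1: a1=2.814, a2=2.364, a3=2.156, a4=14.154, a0=21.488; τ=−ln(0.5056)/21.488=0.032 → t=0.032; u2·a0=0.7035·21.488=15.117; a1+…+a3=7.334 < 15.117 ≤ a1+…+a4=21.488 → R4 fires; Q=11 M=5 E=6
Draw 2: a1=2.345, a2=1.970, a3=1.848, a4=10.110, a0=16.273; τ=−ln(0.8312)/16.273=0.011 → t=0.043; u2·a0=0.7273·16.273=11.835; a1+…+a3=6.163 < 11.835 ≤ a1+…+a4=16.273 → R4 fires; Q=13 M=4 E=5
Draw 3: a1=1.876, a2=1.576, a3=1.540, a4=6.740, a0=11.732; τ=−ln(0.1543)/11.732=0.159 → t=0.202; u2·a0=0.3733·11.732=4.380; a1+a2=3.452 < 4.380 ≤ a1+…+a3=4.992 → R3 fires; Q=15 M=5 E=4
Draw 4: a1=2.345, a2=1.970, a3=1.232, a4=6.740, a0=12.287; τ=−ln(0.4162)/12.287=0.071 → t=0.274; u2·a0=0.9910·12.287=12.176; a1+…+a3=5.547 < 12.176 ≤ a1+…+a4=12.287 → R4 fires; Q=17 M=4 E=3
Draw 5: a1=1.876, a2=1.576, a3=0.924, a4=4.044, a0=8.420; τ=−ln(0.9942)/8.420=0.001 → t=0.274; u2·a0=0.0553·8.420=0.466 ≤ a1=1.876 → R1 fires; Q=19 M=3 E=3
Draw 6: a1=1.407, a2=1.182, a3=0.924, a4=3.033, a0=6.546; τ=−ln(0.5049)/6.546=0.104 → t=0.379; u2·a0=0.3903·6.546=2.555; a1=1.407 < 2.555 ≤ a1+a2=2.589 → R2 fires; Q=19 M=2 E=4
Draw 7: a1=0.938, a2=0.788, a3=1.232, a4=2.696, a0=5.654; τ=−ln(0.9939)/5.654=0.001 → t=0.380; u2·a0=0.0711·5.654=0.402 ≤ a1=0.938 → R1 fires; Q=21 M=1 E=4
Draw 8: a1=0.469, a2=0.394, a3=1.232, a4=1.348, a0=3.443; τ=−ln(0.7818)/3.443=0.071 → t=0.451; u2·a0=0.6167·3.443=2.123; a1+…+a3=2.095 < 2.123 ≤ a1+…+a4=3.443 → R4 fires; Q=23 M=0 E=3
Draw 9: a1=0.000, a2=0.000, a3=0.924, a4=0.000, a0=0.924; τ=−ln(0.3103)/0.924=1.266 → t=1.718 > T=1.61: stop.
Read off Q at T=1.61: 23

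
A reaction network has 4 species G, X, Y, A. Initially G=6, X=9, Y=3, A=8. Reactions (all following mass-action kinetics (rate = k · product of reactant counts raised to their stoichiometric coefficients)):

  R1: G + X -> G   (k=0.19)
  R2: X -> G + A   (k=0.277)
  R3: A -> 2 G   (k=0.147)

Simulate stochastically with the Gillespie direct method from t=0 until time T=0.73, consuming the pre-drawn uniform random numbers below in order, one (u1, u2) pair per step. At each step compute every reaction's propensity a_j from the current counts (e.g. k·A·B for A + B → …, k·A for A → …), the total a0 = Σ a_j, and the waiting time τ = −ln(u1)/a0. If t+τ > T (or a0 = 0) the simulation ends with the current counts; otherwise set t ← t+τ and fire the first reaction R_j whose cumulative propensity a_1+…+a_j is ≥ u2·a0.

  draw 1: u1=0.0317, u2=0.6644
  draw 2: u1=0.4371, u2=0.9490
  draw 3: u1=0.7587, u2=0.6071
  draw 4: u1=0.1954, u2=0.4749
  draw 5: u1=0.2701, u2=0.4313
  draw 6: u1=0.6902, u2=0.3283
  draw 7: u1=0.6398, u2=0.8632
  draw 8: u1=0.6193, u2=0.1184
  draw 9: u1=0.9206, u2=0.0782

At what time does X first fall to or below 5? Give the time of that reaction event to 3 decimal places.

Threshold first reached at t = 0.563

t=0.000: G=6 X=9 Y=3 A=8
Draw 1: a1=10.260, a2=2.493, a3=1.176, a0=13.929; τ=−ln(0.0317)/13.929=0.248 → t=0.248; u2·a0=0.6644·13.929=9.254 ≤ a1=10.260 → R1 fires; G=6 X=8 Y=3 A=8
Draw 2: a1=9.120, a2=2.216, a3=1.176, a0=12.512; τ=−ln(0.4371)/12.512=0.066 → t=0.314; u2·a0=0.9490·12.512=11.874; a1+a2=11.336 < 11.874 ≤ a1+…+a3=12.512 → R3 fires; G=8 X=8 Y=3 A=7
Draw 3: a1=12.160, a2=2.216, a3=1.029, a0=15.405; τ=−ln(0.7587)/15.405=0.018 → t=0.332; u2·a0=0.6071·15.405=9.352 ≤ a1=12.160 → R1 fires; G=8 X=7 Y=3 A=7
Draw 4: a1=10.640, a2=1.939, a3=1.029, a0=13.608; τ=−ln(0.1954)/13.608=0.120 → t=0.452; u2·a0=0.4749·13.608=6.462 ≤ a1=10.640 → R1 fires; G=8 X=6 Y=3 A=7
Draw 5: a1=9.120, a2=1.662, a3=1.029, a0=11.811; τ=−ln(0.2701)/11.811=0.111 → t=0.563; u2·a0=0.4313·11.811=5.094 ≤ a1=9.120 → R1 fires; G=8 X=5 Y=3 A=7
Draw 6: a1=7.600, a2=1.385, a3=1.029, a0=10.014; τ=−ln(0.6902)/10.014=0.037 → t=0.600; u2·a0=0.3283·10.014=3.288 ≤ a1=7.600 → R1 fires; G=8 X=4 Y=3 A=7
Draw 7: a1=6.080, a2=1.108, a3=1.029, a0=8.217; τ=−ln(0.6398)/8.217=0.054 → t=0.654; u2·a0=0.8632·8.217=7.093; a1=6.080 < 7.093 ≤ a1+a2=7.188 → R2 fires; G=9 X=3 Y=3 A=8
Draw 8: a1=5.130, a2=0.831, a3=1.176, a0=7.137; τ=−ln(0.6193)/7.137=0.067 → t=0.721; u2·a0=0.1184·7.137=0.845 ≤ a1=5.130 → R1 fires; G=9 X=2 Y=3 A=8
Draw 9: a1=3.420, a2=0.554, a3=1.176, a0=5.150; τ=−ln(0.9206)/5.150=0.016 → t=0.737 > T=0.73: stop.
X first becomes ≤ 5 when it reaches 5 at the event at t=0.563.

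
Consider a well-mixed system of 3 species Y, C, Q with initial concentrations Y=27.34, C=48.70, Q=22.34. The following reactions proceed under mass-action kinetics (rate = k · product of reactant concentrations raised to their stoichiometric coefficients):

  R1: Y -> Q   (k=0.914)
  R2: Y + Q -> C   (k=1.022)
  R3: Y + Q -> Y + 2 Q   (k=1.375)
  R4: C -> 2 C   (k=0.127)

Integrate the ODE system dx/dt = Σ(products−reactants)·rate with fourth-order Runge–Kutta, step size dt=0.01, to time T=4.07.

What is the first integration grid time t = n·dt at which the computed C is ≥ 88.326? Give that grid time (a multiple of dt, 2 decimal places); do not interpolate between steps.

Threshold first reached at t = 1.29

RK4 with dt=0.01: 407 steps to T=4.07. Trajectory (selected grid times):
t=0.00: Y=27.34 C=48.70 Q=22.34
t=0.45: Y=0.00 C=79.46 Q=32.36
t=0.90: Y=0.00 C=84.14 Q=32.36
t=1.28: Y=0.00 C=88.30 Q=32.36
t=1.29: Y=0.00 C=88.41 Q=32.36
t=1.36: Y=0.00 C=89.20 Q=32.36
t=1.81: Y=0.00 C=94.44 Q=32.36
t=2.26: Y=0.00 C=100.00 Q=32.36
t=2.71: Y=0.00 C=105.88 Q=32.36
t=3.17: Y=0.00 C=112.25 Q=32.36
t=3.62: Y=0.00 C=118.85 Q=32.36
t=4.07: Y=0.00 C=125.84 Q=32.36
C(1.28)=88.295 < 88.326 but C(1.29)=88.408 ≥ 88.326, so the first grid time is t=1.29.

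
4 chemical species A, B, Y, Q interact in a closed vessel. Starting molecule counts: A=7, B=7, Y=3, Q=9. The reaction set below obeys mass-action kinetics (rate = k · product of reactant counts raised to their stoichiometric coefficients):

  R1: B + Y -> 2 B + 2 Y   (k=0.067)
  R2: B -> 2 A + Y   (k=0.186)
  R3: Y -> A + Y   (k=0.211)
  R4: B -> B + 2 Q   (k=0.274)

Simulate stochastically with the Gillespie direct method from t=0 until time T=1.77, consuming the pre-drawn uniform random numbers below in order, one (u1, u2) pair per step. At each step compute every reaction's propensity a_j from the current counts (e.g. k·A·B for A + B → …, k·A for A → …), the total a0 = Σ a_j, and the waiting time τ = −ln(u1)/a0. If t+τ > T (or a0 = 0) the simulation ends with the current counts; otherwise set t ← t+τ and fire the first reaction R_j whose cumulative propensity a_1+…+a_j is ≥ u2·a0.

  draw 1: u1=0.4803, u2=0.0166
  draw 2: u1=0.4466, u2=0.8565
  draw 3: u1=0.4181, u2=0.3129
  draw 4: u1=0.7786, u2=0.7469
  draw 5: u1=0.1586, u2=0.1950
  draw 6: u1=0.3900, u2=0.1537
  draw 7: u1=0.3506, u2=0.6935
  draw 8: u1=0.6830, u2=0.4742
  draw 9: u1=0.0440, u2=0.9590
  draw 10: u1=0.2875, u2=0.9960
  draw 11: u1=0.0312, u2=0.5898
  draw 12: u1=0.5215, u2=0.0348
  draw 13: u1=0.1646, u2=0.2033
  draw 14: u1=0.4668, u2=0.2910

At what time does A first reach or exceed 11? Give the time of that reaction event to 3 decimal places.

t=0.000: A=7 B=7 Y=3 Q=9
Draw 1: a1=1.407, a2=1.302, a3=0.633, a4=1.918, a0=5.260; τ=−ln(0.4803)/5.260=0.139 → t=0.139; u2·a0=0.0166·5.260=0.087 ≤ a1=1.407 → R1 fires; A=7 B=8 Y=4 Q=9
Draw 2: a1=2.144, a2=1.488, a3=0.844, a4=2.192, a0=6.668; τ=−ln(0.4466)/6.668=0.121 → t=0.260; u2·a0=0.8565·6.668=5.711; a1+…+a3=4.476 < 5.711 ≤ a1+…+a4=6.668 → R4 fires; A=7 B=8 Y=4 Q=11
Draw 3: a1=2.144, a2=1.488, a3=0.844, a4=2.192, a0=6.668; τ=−ln(0.4181)/6.668=0.131 → t=0.391; u2·a0=0.3129·6.668=2.086 ≤ a1=2.144 → R1 fires; A=7 B=9 Y=5 Q=11
Draw 4: a1=3.015, a2=1.674, a3=1.055, a4=2.466, a0=8.210; τ=−ln(0.7786)/8.210=0.030 → t=0.422; u2·a0=0.7469·8.210=6.132; a1+…+a3=5.744 < 6.132 ≤ a1+…+a4=8.210 → R4 fires; A=7 B=9 Y=5 Q=13
Draw 5: a1=3.015, a2=1.674, a3=1.055, a4=2.466, a0=8.210; τ=−ln(0.1586)/8.210=0.224 → t=0.646; u2·a0=0.1950·8.210=1.601 ≤ a1=3.015 → R1 fires; A=7 B=10 Y=6 Q=13
Draw 6: a1=4.020, a2=1.860, a3=1.266, a4=2.740, a0=9.886; τ=−ln(0.3900)/9.886=0.095 → t=0.741; u2·a0=0.1537·9.886=1.519 ≤ a1=4.020 → R1 fires; A=7 B=11 Y=7 Q=13
Draw 7: a1=5.159, a2=2.046, a3=1.477, a4=3.014, a0=11.696; τ=−ln(0.3506)/11.696=0.090 → t=0.831; u2·a0=0.6935·11.696=8.111; a1+a2=7.205 < 8.111 ≤ a1+…+a3=8.682 → R3 fires; A=8 B=11 Y=7 Q=13
Draw 8: a1=5.159, a2=2.046, a3=1.477, a4=3.014, a0=11.696; τ=−ln(0.6830)/11.696=0.033 → t=0.863; u2·a0=0.4742·11.696=5.546; a1=5.159 < 5.546 ≤ a1+a2=7.205 → R2 fires; A=10 B=10 Y=8 Q=13
Draw 9: a1=5.360, a2=1.860, a3=1.688, a4=2.740, a0=11.648; τ=−ln(0.0440)/11.648=0.268 → t=1.131; u2·a0=0.9590·11.648=11.170; a1+…+a3=8.908 < 11.170 ≤ a1+…+a4=11.648 → R4 fires; A=10 B=10 Y=8 Q=15
Draw 10: a1=5.360, a2=1.860, a3=1.688, a4=2.740, a0=11.648; τ=−ln(0.2875)/11.648=0.107 → t=1.238; u2·a0=0.9960·11.648=11.601; a1+…+a3=8.908 < 11.601 ≤ a1+…+a4=11.648 → R4 fires; A=10 B=10 Y=8 Q=17
Draw 11: a1=5.360, a2=1.860, a3=1.688, a4=2.740, a0=11.648; τ=−ln(0.0312)/11.648=0.298 → t=1.536; u2·a0=0.5898·11.648=6.870; a1=5.360 < 6.870 ≤ a1+a2=7.220 → R2 fires; A=12 B=9 Y=9 Q=17
Draw 12: a1=5.427, a2=1.674, a3=1.899, a4=2.466, a0=11.466; τ=−ln(0.5215)/11.466=0.057 → t=1.593; u2·a0=0.0348·11.466=0.399 ≤ a1=5.427 → R1 fires; A=12 B=10 Y=10 Q=17
Draw 13: a1=6.700, a2=1.860, a3=2.110, a4=2.740, a0=13.410; τ=−ln(0.1646)/13.410=0.135 → t=1.727; u2·a0=0.2033·13.410=2.726 ≤ a1=6.700 → R1 fires; A=12 B=11 Y=11 Q=17
Draw 14: a1=8.107, a2=2.046, a3=2.321, a4=3.014, a0=15.488; τ=−ln(0.4668)/15.488=0.049 → t=1.777 > T=1.77: stop.
A first becomes ≥ 11 when it reaches 12 at the event at t=1.536.

Threshold first reached at t = 1.536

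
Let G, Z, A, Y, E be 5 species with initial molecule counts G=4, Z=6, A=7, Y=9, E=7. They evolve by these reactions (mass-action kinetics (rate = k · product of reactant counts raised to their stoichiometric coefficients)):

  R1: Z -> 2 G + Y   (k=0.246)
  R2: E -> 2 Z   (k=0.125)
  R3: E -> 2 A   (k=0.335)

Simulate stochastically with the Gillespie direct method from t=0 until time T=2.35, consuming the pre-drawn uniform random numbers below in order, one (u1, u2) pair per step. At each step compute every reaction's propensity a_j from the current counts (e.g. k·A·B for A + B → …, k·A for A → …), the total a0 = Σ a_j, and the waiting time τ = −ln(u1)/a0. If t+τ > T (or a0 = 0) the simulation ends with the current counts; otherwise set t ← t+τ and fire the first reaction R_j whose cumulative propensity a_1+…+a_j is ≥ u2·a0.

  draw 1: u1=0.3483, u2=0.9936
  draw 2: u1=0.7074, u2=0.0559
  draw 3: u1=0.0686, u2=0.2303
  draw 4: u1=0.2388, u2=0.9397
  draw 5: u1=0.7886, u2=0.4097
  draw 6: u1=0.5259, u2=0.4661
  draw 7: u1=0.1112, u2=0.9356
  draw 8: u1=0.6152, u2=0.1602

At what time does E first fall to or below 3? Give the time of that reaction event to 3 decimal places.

t=0.000: G=4 Z=6 A=7 Y=9 E=7
Draw 1: a1=1.476, a2=0.875, a3=2.345, a0=4.696; τ=−ln(0.3483)/4.696=0.225 → t=0.225; u2·a0=0.9936·4.696=4.666; a1+a2=2.351 < 4.666 ≤ a1+…+a3=4.696 → R3 fires; G=4 Z=6 A=9 Y=9 E=6
Draw 2: a1=1.476, a2=0.750, a3=2.010, a0=4.236; τ=−ln(0.7074)/4.236=0.082 → t=0.306; u2·a0=0.0559·4.236=0.237 ≤ a1=1.476 → R1 fires; G=6 Z=5 A=9 Y=10 E=6
Draw 3: a1=1.230, a2=0.750, a3=2.010, a0=3.990; τ=−ln(0.0686)/3.990=0.672 → t=0.978; u2·a0=0.2303·3.990=0.919 ≤ a1=1.230 → R1 fires; G=8 Z=4 A=9 Y=11 E=6
Draw 4: a1=0.984, a2=0.750, a3=2.010, a0=3.744; τ=−ln(0.2388)/3.744=0.383 → t=1.360; u2·a0=0.9397·3.744=3.518; a1+a2=1.734 < 3.518 ≤ a1+…+a3=3.744 → R3 fires; G=8 Z=4 A=11 Y=11 E=5
Draw 5: a1=0.984, a2=0.625, a3=1.675, a0=3.284; τ=−ln(0.7886)/3.284=0.072 → t=1.433; u2·a0=0.4097·3.284=1.345; a1=0.984 < 1.345 ≤ a1+a2=1.609 → R2 fires; G=8 Z=6 A=11 Y=11 E=4
Draw 6: a1=1.476, a2=0.500, a3=1.340, a0=3.316; τ=−ln(0.5259)/3.316=0.194 → t=1.626; u2·a0=0.4661·3.316=1.546; a1=1.476 < 1.546 ≤ a1+a2=1.976 → R2 fires; G=8 Z=8 A=11 Y=11 E=3
Draw 7: a1=1.968, a2=0.375, a3=1.005, a0=3.348; τ=−ln(0.1112)/3.348=0.656 → t=2.283; u2·a0=0.9356·3.348=3.132; a1+a2=2.343 < 3.132 ≤ a1+…+a3=3.348 → R3 fires; G=8 Z=8 A=13 Y=11 E=2
Draw 8: a1=1.968, a2=0.250, a3=0.670, a0=2.888; τ=−ln(0.6152)/2.888=0.168 → t=2.451 > T=2.35: stop.
E first becomes ≤ 3 when it reaches 3 at the event at t=1.626.

Threshold first reached at t = 1.626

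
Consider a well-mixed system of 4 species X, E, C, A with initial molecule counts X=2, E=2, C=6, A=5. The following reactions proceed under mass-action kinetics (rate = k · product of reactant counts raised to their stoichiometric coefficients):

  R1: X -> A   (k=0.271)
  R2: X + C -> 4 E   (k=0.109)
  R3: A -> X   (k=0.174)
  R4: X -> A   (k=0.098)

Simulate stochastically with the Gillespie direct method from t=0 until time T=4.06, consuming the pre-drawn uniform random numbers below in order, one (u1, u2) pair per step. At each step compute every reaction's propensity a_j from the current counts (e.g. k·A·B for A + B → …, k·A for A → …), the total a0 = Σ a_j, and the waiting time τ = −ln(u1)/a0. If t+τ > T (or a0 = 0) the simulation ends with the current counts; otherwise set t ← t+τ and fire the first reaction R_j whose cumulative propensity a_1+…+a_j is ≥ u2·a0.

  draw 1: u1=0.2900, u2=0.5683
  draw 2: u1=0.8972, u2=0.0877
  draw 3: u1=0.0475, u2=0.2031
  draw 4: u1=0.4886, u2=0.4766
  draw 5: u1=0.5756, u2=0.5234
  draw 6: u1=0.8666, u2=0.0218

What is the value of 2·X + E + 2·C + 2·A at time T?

Check how each reaction changes W = 2·X + E + 2·C + 2·A (weight of products minus weight of reactants):
R1: X -> A: (2·1) − (2·1) = 2 − 2 = 0
R2: X + C -> 4 E: (1·4) − (2·1 + 2·1) = 4 − 4 = 0
R3: A -> X: (2·1) − (2·1) = 2 − 2 = 0
R4: X -> A: (2·1) − (2·1) = 2 − 2 = 0
Every reaction leaves W unchanged, so W is conserved and no simulation is needed: W(T) = W(0) = 2·2 + 2 + 2·6 + 2·5 = 28

Value at T = 28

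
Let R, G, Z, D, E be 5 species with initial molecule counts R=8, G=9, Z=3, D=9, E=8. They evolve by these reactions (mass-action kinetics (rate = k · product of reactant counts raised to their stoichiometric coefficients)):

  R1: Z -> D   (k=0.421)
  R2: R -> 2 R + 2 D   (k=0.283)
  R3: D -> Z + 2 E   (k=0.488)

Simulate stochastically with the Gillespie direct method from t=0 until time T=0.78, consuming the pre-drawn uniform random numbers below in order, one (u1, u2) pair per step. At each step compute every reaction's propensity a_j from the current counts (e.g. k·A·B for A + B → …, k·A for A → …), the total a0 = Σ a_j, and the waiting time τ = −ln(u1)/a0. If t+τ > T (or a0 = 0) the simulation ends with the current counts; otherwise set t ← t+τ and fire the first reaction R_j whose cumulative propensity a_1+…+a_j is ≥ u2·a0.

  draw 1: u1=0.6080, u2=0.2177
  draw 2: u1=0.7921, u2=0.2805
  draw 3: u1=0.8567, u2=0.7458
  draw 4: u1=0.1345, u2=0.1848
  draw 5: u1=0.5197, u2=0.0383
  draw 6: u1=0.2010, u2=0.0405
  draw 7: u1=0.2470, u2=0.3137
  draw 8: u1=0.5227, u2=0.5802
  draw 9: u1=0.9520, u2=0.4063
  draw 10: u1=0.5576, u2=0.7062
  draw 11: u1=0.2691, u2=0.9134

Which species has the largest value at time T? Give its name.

t=0.000: R=8 G=9 Z=3 D=9 E=8
Draw 1: a1=1.263, a2=2.264, a3=4.392, a0=7.919; τ=−ln(0.6080)/7.919=0.063 → t=0.063; u2·a0=0.2177·7.919=1.724; a1=1.263 < 1.724 ≤ a1+a2=3.527 → R2 fires; R=9 G=9 Z=3 D=11 E=8
Draw 2: a1=1.263, a2=2.547, a3=5.368, a0=9.178; τ=−ln(0.7921)/9.178=0.025 → t=0.088; u2·a0=0.2805·9.178=2.574; a1=1.263 < 2.574 ≤ a1+a2=3.810 → R2 fires; R=10 G=9 Z=3 D=13 E=8
Draw 3: a1=1.263, a2=2.830, a3=6.344, a0=10.437; τ=−ln(0.8567)/10.437=0.015 → t=0.103; u2·a0=0.7458·10.437=7.784; a1+a2=4.093 < 7.784 ≤ a1+…+a3=10.437 → R3 fires; R=10 G=9 Z=4 D=12 E=10
Draw 4: a1=1.684, a2=2.830, a3=5.856, a0=10.370; τ=−ln(0.1345)/10.370=0.193 → t=0.297; u2·a0=0.1848·10.370=1.916; a1=1.684 < 1.916 ≤ a1+a2=4.514 → R2 fires; R=11 G=9 Z=4 D=14 E=10
Draw 5: a1=1.684, a2=3.113, a3=6.832, a0=11.629; τ=−ln(0.5197)/11.629=0.056 → t=0.353; u2·a0=0.0383·11.629=0.445 ≤ a1=1.684 → R1 fires; R=11 G=9 Z=3 D=15 E=10
Draw 6: a1=1.263, a2=3.113, a3=7.320, a0=11.696; τ=−ln(0.2010)/11.696=0.137 → t=0.490; u2·a0=0.0405·11.696=0.474 ≤ a1=1.263 → R1 fires; R=11 G=9 Z=2 D=16 E=10
Draw 7: a1=0.842, a2=3.113, a3=7.808, a0=11.763; τ=−ln(0.2470)/11.763=0.119 → t=0.609; u2·a0=0.3137·11.763=3.690; a1=0.842 < 3.690 ≤ a1+a2=3.955 → R2 fires; R=12 G=9 Z=2 D=18 E=10
Draw 8: a1=0.842, a2=3.396, a3=8.784, a0=13.022; τ=−ln(0.5227)/13.022=0.050 → t=0.659; u2·a0=0.5802·13.022=7.555; a1+a2=4.238 < 7.555 ≤ a1+…+a3=13.022 → R3 fires; R=12 G=9 Z=3 D=17 E=12
Draw 9: a1=1.263, a2=3.396, a3=8.296, a0=12.955; τ=−ln(0.9520)/12.955=0.004 → t=0.662; u2·a0=0.4063·12.955=5.264; a1+a2=4.659 < 5.264 ≤ a1+…+a3=12.955 → R3 fires; R=12 G=9 Z=4 D=16 E=14
Draw 10: a1=1.684, a2=3.396, a3=7.808, a0=12.888; τ=−ln(0.5576)/12.888=0.045 → t=0.708; u2·a0=0.7062·12.888=9.102; a1+a2=5.080 < 9.102 ≤ a1+…+a3=12.888 → R3 fires; R=12 G=9 Z=5 D=15 E=16
Draw 11: a1=2.105, a2=3.396, a3=7.320, a0=12.821; τ=−ln(0.2691)/12.821=0.102 → t=0.810 > T=0.78: stop.
At T=0.78: R=12 G=9 Z=5 D=15 E=16; the largest is E.

Dominant species at T: E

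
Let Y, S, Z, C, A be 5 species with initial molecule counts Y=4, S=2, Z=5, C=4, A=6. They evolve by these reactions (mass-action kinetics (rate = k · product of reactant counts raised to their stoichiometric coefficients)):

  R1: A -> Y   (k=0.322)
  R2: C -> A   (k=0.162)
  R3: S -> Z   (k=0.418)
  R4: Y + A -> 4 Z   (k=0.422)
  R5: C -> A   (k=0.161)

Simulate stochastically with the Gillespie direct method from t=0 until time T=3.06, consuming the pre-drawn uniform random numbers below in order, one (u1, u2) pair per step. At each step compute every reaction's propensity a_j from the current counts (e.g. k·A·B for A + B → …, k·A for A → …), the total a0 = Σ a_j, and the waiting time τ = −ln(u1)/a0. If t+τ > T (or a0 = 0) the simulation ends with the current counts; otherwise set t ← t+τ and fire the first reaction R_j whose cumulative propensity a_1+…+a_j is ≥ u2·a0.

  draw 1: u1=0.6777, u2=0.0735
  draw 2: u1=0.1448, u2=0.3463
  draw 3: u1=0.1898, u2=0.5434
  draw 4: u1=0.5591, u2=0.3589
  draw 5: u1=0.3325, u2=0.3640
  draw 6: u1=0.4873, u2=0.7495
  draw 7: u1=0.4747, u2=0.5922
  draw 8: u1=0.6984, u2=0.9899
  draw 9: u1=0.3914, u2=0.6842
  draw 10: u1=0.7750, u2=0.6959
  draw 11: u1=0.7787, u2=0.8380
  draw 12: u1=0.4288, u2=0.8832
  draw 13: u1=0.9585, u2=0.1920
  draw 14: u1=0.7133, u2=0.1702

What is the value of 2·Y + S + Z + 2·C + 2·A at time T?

Check how each reaction changes W = 2·Y + S + Z + 2·C + 2·A (weight of products minus weight of reactants):
R1: A -> Y: (2·1) − (2·1) = 2 − 2 = 0
R2: C -> A: (2·1) − (2·1) = 2 − 2 = 0
R3: S -> Z: (1·1) − (1·1) = 1 − 1 = 0
R4: Y + A -> 4 Z: (1·4) − (2·1 + 2·1) = 4 − 4 = 0
R5: C -> A: (2·1) − (2·1) = 2 − 2 = 0
Every reaction leaves W unchanged, so W is conserved and no simulation is needed: W(T) = W(0) = 2·4 + 2 + 5 + 2·4 + 2·6 = 35

Value at T = 35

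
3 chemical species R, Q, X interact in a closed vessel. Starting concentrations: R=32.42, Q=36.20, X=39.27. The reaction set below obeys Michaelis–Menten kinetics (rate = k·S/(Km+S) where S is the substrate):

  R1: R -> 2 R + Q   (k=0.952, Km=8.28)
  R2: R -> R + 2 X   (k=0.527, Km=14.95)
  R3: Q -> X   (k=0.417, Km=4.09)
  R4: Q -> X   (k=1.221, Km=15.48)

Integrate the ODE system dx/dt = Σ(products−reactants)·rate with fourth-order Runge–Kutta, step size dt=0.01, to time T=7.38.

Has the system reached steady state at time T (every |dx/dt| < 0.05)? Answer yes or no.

RK4 with dt=0.01: 738 steps to T=7.38. Trajectory (selected grid times):
t=0.00: R=32.42 Q=36.20 X=39.27
t=0.82: R=33.04 Q=35.82 X=40.87
t=1.64: R=33.67 Q=35.44 X=42.47
t=2.46: R=34.30 Q=35.06 X=44.07
t=3.28: R=34.93 Q=34.69 X=45.68
t=4.10: R=35.56 Q=34.33 X=47.28
t=4.92: R=36.19 Q=33.97 X=48.89
t=5.74: R=36.83 Q=33.61 X=50.49
t=6.56: R=37.47 Q=33.26 X=52.10
t=7.38: R=38.11 Q=32.92 X=53.70
Rates at T: R1=0.7821, R2=0.3785, R3=0.3709, R4=0.8304
dx/dt at T (Σ net stoichiometry × rate): R=+0.7821, Q=-0.4193, X=+1.9584
Largest |dx/dt| is |+1.9584| (X) ≥ 0.05 → not steady.

Steady state at T: no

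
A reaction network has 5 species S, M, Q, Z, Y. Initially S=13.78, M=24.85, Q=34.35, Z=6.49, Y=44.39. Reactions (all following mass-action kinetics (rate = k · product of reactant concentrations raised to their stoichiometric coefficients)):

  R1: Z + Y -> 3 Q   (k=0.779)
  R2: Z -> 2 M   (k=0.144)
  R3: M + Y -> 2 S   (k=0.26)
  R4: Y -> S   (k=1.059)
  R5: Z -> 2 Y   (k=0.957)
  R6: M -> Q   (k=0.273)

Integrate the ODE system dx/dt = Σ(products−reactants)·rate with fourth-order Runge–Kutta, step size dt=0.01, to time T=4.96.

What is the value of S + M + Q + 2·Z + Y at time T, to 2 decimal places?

Value at T = 130.35

Check how each reaction changes W = S + M + Q + 2·Z + Y (weight of products minus weight of reactants):
R1: Z + Y -> 3 Q: (1·3) − (2·1 + 1·1) = 3 − 3 = 0
R2: Z -> 2 M: (1·2) − (2·1) = 2 − 2 = 0
R3: M + Y -> 2 S: (1·2) − (1·1 + 1·1) = 2 − 2 = 0
R4: Y -> S: (1·1) − (1·1) = 1 − 1 = 0
R5: Z -> 2 Y: (1·2) − (2·1) = 2 − 2 = 0
R6: M -> Q: (1·1) − (1·1) = 1 − 1 = 0
Every reaction leaves W unchanged, so W is conserved and no simulation is needed: W(T) = W(0) = 13.78 + 24.85 + 34.35 + 2·6.49 + 44.39 = 130.35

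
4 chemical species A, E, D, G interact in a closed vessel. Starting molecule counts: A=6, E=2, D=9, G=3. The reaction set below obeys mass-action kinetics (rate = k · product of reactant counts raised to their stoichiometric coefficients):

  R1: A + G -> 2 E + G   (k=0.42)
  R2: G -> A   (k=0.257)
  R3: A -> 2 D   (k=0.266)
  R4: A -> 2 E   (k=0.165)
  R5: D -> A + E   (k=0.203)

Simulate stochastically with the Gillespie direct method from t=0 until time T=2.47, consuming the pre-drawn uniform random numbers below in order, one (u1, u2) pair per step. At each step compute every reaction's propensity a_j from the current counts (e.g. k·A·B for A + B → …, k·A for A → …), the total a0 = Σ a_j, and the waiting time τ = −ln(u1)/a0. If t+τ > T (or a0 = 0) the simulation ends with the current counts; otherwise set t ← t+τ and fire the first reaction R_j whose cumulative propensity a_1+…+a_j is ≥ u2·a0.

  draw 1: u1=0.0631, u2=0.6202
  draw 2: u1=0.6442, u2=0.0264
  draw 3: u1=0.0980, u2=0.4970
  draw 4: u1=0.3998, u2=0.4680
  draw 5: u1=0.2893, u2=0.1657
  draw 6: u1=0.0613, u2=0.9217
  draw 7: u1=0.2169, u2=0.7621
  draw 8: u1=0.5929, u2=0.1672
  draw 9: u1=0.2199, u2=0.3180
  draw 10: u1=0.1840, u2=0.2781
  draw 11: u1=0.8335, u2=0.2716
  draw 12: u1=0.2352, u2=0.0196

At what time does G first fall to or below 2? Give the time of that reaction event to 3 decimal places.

t=0.000: A=6 E=2 D=9 G=3
Draw 1: a1=7.560, a2=0.771, a3=1.596, a4=0.990, a5=1.827, a0=12.744; τ=−ln(0.0631)/12.744=0.217 → t=0.217; u2·a0=0.6202·12.744=7.904; a1=7.560 < 7.904 ≤ a1+a2=8.331 → R2 fires; A=7 E=2 D=9 G=2
Draw 2: a1=5.880, a2=0.514, a3=1.862, a4=1.155, a5=1.827, a0=11.238; τ=−ln(0.6442)/11.238=0.039 → t=0.256; u2·a0=0.0264·11.238=0.297 ≤ a1=5.880 → R1 fires; A=6 E=4 D=9 G=2
Draw 3: a1=5.040, a2=0.514, a3=1.596, a4=0.990, a5=1.827, a0=9.967; τ=−ln(0.0980)/9.967=0.233 → t=0.489; u2·a0=0.4970·9.967=4.954 ≤ a1=5.040 → R1 fires; A=5 E=6 D=9 G=2
Draw 4: a1=4.200, a2=0.514, a3=1.330, a4=0.825, a5=1.827, a0=8.696; τ=−ln(0.3998)/8.696=0.105 → t=0.594; u2·a0=0.4680·8.696=4.070 ≤ a1=4.200 → R1 fires; A=4 E=8 D=9 G=2
Draw 5: a1=3.360, a2=0.514, a3=1.064, a4=0.660, a5=1.827, a0=7.425; τ=−ln(0.2893)/7.425=0.167 → t=0.761; u2·a0=0.1657·7.425=1.230 ≤ a1=3.360 → R1 fires; A=3 E=10 D=9 G=2
Draw 6: a1=2.520, a2=0.514, a3=0.798, a4=0.495, a5=1.827, a0=6.154; τ=−ln(0.0613)/6.154=0.454 → t=1.215; u2·a0=0.9217·6.154=5.672; a1+…+a4=4.327 < 5.672 ≤ a1+…+a5=6.154 → R5 fires; A=4 E=11 D=8 G=2
Draw 7: a1=3.360, a2=0.514, a3=1.064, a4=0.660, a5=1.624, a0=7.222; τ=−ln(0.2169)/7.222=0.212 → t=1.427; u2·a0=0.7621·7.222=5.504; a1+…+a3=4.938 < 5.504 ≤ a1+…+a4=5.598 → R4 fires; A=3 E=13 D=8 G=2
Draw 8: a1=2.520, a2=0.514, a3=0.798, a4=0.495, a5=1.624, a0=5.951; τ=−ln(0.5929)/5.951=0.088 → t=1.515; u2·a0=0.1672·5.951=0.995 ≤ a1=2.520 → R1 fires; A=2 E=15 D=8 G=2
Draw 9: a1=1.680, a2=0.514, a3=0.532, a4=0.330, a5=1.624, a0=4.680; τ=−ln(0.2199)/4.680=0.324 → t=1.838; u2·a0=0.3180·4.680=1.488 ≤ a1=1.680 → R1 fires; A=1 E=17 D=8 G=2
Draw 10: a1=0.840, a2=0.514, a3=0.266, a4=0.165, a5=1.624, a0=3.409; τ=−ln(0.1840)/3.409=0.497 → t=2.335; u2·a0=0.2781·3.409=0.948; a1=0.840 < 0.948 ≤ a1+a2=1.354 → R2 fires; A=2 E=17 D=8 G=1
Draw 11: a1=0.840, a2=0.257, a3=0.532, a4=0.330, a5=1.624, a0=3.583; τ=−ln(0.8335)/3.583=0.051 → t=2.386; u2·a0=0.2716·3.583=0.973; a1=0.840 < 0.973 ≤ a1+a2=1.097 → R2 fires; A=3 E=17 D=8 G=0
Draw 12: a1=0.000, a2=0.000, a3=0.798, a4=0.495, a5=1.624, a0=2.917; τ=−ln(0.2352)/2.917=0.496 → t=2.882 > T=2.47: stop.
G first becomes ≤ 2 when it reaches 2 at the event at t=0.217.

Threshold first reached at t = 0.217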